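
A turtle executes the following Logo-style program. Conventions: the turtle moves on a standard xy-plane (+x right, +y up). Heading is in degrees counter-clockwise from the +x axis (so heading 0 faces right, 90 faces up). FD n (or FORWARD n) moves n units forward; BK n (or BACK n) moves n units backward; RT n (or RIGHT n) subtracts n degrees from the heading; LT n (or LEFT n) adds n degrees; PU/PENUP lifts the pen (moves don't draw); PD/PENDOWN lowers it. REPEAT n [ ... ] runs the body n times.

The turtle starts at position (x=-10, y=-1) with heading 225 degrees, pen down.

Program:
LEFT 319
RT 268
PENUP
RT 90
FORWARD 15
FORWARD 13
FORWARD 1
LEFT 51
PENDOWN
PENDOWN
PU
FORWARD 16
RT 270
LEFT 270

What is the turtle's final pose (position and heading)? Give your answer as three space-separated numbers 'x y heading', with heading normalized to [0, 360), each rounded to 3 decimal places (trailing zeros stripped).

Answer: -47.555 -17.45 237

Derivation:
Executing turtle program step by step:
Start: pos=(-10,-1), heading=225, pen down
LT 319: heading 225 -> 184
RT 268: heading 184 -> 276
PU: pen up
RT 90: heading 276 -> 186
FD 15: (-10,-1) -> (-24.918,-2.568) [heading=186, move]
FD 13: (-24.918,-2.568) -> (-37.847,-3.927) [heading=186, move]
FD 1: (-37.847,-3.927) -> (-38.841,-4.031) [heading=186, move]
LT 51: heading 186 -> 237
PD: pen down
PD: pen down
PU: pen up
FD 16: (-38.841,-4.031) -> (-47.555,-17.45) [heading=237, move]
RT 270: heading 237 -> 327
LT 270: heading 327 -> 237
Final: pos=(-47.555,-17.45), heading=237, 0 segment(s) drawn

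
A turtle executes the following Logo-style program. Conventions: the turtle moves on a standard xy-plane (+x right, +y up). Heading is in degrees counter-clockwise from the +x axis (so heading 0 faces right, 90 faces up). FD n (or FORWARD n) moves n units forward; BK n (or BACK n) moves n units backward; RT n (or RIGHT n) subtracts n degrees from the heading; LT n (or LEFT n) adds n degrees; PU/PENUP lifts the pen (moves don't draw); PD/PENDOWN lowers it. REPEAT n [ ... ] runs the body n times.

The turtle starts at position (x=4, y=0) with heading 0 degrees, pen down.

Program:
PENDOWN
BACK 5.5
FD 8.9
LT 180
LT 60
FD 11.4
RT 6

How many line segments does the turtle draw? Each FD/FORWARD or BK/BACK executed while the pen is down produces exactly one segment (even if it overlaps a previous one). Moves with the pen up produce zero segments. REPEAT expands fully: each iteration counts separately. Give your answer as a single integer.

Executing turtle program step by step:
Start: pos=(4,0), heading=0, pen down
PD: pen down
BK 5.5: (4,0) -> (-1.5,0) [heading=0, draw]
FD 8.9: (-1.5,0) -> (7.4,0) [heading=0, draw]
LT 180: heading 0 -> 180
LT 60: heading 180 -> 240
FD 11.4: (7.4,0) -> (1.7,-9.873) [heading=240, draw]
RT 6: heading 240 -> 234
Final: pos=(1.7,-9.873), heading=234, 3 segment(s) drawn
Segments drawn: 3

Answer: 3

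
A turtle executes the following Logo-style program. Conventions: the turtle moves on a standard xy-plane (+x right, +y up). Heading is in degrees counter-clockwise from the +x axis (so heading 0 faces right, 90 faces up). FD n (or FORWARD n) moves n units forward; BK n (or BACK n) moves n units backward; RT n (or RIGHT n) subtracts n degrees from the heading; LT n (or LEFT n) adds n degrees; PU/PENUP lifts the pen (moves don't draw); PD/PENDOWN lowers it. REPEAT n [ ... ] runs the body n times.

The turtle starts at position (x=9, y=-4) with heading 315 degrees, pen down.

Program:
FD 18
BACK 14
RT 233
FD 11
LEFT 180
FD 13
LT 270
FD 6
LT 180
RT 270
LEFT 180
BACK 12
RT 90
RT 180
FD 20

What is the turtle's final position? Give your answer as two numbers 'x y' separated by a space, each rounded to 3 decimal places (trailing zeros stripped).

Answer: 27.084 1.126

Derivation:
Executing turtle program step by step:
Start: pos=(9,-4), heading=315, pen down
FD 18: (9,-4) -> (21.728,-16.728) [heading=315, draw]
BK 14: (21.728,-16.728) -> (11.828,-6.828) [heading=315, draw]
RT 233: heading 315 -> 82
FD 11: (11.828,-6.828) -> (13.359,4.065) [heading=82, draw]
LT 180: heading 82 -> 262
FD 13: (13.359,4.065) -> (11.55,-8.809) [heading=262, draw]
LT 270: heading 262 -> 172
FD 6: (11.55,-8.809) -> (5.608,-7.974) [heading=172, draw]
LT 180: heading 172 -> 352
RT 270: heading 352 -> 82
LT 180: heading 82 -> 262
BK 12: (5.608,-7.974) -> (7.279,3.909) [heading=262, draw]
RT 90: heading 262 -> 172
RT 180: heading 172 -> 352
FD 20: (7.279,3.909) -> (27.084,1.126) [heading=352, draw]
Final: pos=(27.084,1.126), heading=352, 7 segment(s) drawn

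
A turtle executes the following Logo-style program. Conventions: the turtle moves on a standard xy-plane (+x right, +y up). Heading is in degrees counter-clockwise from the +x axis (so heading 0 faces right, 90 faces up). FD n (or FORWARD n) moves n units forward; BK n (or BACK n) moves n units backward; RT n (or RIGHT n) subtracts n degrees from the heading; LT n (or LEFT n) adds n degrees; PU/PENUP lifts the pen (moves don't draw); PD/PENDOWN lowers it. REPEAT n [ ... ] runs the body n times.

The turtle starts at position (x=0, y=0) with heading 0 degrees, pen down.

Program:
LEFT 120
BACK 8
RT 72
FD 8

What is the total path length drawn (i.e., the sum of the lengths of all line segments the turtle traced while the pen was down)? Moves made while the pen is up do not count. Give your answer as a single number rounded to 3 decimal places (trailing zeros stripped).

Executing turtle program step by step:
Start: pos=(0,0), heading=0, pen down
LT 120: heading 0 -> 120
BK 8: (0,0) -> (4,-6.928) [heading=120, draw]
RT 72: heading 120 -> 48
FD 8: (4,-6.928) -> (9.353,-0.983) [heading=48, draw]
Final: pos=(9.353,-0.983), heading=48, 2 segment(s) drawn

Segment lengths:
  seg 1: (0,0) -> (4,-6.928), length = 8
  seg 2: (4,-6.928) -> (9.353,-0.983), length = 8
Total = 16

Answer: 16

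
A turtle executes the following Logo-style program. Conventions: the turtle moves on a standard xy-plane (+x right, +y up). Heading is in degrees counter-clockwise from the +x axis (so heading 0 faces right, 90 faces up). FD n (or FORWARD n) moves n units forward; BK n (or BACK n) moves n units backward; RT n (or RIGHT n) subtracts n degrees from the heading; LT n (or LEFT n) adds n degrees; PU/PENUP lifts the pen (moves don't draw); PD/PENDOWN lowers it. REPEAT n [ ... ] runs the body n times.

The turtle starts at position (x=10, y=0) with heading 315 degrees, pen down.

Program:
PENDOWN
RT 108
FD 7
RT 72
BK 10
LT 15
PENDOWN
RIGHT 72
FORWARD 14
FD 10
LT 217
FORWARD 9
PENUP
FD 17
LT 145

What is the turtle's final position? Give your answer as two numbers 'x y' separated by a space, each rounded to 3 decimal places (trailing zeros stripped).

Answer: 26.812 -10.337

Derivation:
Executing turtle program step by step:
Start: pos=(10,0), heading=315, pen down
PD: pen down
RT 108: heading 315 -> 207
FD 7: (10,0) -> (3.763,-3.178) [heading=207, draw]
RT 72: heading 207 -> 135
BK 10: (3.763,-3.178) -> (10.834,-10.249) [heading=135, draw]
LT 15: heading 135 -> 150
PD: pen down
RT 72: heading 150 -> 78
FD 14: (10.834,-10.249) -> (13.745,3.445) [heading=78, draw]
FD 10: (13.745,3.445) -> (15.824,13.227) [heading=78, draw]
LT 217: heading 78 -> 295
FD 9: (15.824,13.227) -> (19.627,5.07) [heading=295, draw]
PU: pen up
FD 17: (19.627,5.07) -> (26.812,-10.337) [heading=295, move]
LT 145: heading 295 -> 80
Final: pos=(26.812,-10.337), heading=80, 5 segment(s) drawn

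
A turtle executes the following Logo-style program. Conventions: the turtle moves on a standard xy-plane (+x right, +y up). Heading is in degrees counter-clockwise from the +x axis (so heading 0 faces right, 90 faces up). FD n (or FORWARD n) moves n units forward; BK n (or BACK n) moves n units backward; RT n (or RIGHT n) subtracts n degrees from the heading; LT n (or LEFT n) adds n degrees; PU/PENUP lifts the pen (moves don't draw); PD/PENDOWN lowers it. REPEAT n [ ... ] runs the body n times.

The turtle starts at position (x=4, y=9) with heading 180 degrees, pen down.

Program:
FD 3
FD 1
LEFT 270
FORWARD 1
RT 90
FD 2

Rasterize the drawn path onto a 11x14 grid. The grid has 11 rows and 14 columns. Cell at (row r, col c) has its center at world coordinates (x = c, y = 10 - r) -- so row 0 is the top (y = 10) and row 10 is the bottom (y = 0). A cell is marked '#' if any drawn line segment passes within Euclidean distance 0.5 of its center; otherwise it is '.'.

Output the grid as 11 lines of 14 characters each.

Answer: ###...........
#####.........
..............
..............
..............
..............
..............
..............
..............
..............
..............

Derivation:
Segment 0: (4,9) -> (1,9)
Segment 1: (1,9) -> (0,9)
Segment 2: (0,9) -> (0,10)
Segment 3: (0,10) -> (2,10)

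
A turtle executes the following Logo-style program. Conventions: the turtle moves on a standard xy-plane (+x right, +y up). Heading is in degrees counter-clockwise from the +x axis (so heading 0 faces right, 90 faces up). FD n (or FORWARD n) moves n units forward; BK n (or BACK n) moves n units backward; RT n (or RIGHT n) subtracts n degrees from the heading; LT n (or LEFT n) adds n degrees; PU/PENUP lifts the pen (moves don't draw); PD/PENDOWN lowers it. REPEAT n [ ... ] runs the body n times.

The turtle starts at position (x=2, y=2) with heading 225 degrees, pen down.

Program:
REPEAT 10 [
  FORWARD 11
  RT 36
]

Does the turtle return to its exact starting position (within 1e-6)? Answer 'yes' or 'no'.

Executing turtle program step by step:
Start: pos=(2,2), heading=225, pen down
REPEAT 10 [
  -- iteration 1/10 --
  FD 11: (2,2) -> (-5.778,-5.778) [heading=225, draw]
  RT 36: heading 225 -> 189
  -- iteration 2/10 --
  FD 11: (-5.778,-5.778) -> (-16.643,-7.499) [heading=189, draw]
  RT 36: heading 189 -> 153
  -- iteration 3/10 --
  FD 11: (-16.643,-7.499) -> (-26.444,-2.505) [heading=153, draw]
  RT 36: heading 153 -> 117
  -- iteration 4/10 --
  FD 11: (-26.444,-2.505) -> (-31.438,7.296) [heading=117, draw]
  RT 36: heading 117 -> 81
  -- iteration 5/10 --
  FD 11: (-31.438,7.296) -> (-29.717,18.161) [heading=81, draw]
  RT 36: heading 81 -> 45
  -- iteration 6/10 --
  FD 11: (-29.717,18.161) -> (-21.939,25.939) [heading=45, draw]
  RT 36: heading 45 -> 9
  -- iteration 7/10 --
  FD 11: (-21.939,25.939) -> (-11.074,27.66) [heading=9, draw]
  RT 36: heading 9 -> 333
  -- iteration 8/10 --
  FD 11: (-11.074,27.66) -> (-1.273,22.666) [heading=333, draw]
  RT 36: heading 333 -> 297
  -- iteration 9/10 --
  FD 11: (-1.273,22.666) -> (3.721,12.865) [heading=297, draw]
  RT 36: heading 297 -> 261
  -- iteration 10/10 --
  FD 11: (3.721,12.865) -> (2,2) [heading=261, draw]
  RT 36: heading 261 -> 225
]
Final: pos=(2,2), heading=225, 10 segment(s) drawn

Start position: (2, 2)
Final position: (2, 2)
Distance = 0; < 1e-6 -> CLOSED

Answer: yes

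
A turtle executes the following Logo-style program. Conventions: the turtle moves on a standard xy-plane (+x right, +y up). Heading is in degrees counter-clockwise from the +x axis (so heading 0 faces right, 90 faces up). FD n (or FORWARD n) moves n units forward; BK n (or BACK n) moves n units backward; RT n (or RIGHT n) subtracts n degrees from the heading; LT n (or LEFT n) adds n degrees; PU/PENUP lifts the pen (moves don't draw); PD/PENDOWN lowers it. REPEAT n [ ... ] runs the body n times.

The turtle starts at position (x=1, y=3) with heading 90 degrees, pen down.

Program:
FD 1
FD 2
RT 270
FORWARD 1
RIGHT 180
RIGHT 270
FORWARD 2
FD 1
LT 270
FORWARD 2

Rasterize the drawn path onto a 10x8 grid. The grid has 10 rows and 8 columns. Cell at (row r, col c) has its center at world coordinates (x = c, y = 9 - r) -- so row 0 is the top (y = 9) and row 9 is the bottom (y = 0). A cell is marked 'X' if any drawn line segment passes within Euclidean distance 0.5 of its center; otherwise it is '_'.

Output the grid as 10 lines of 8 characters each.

Answer: XXX_____
X_______
X_______
XX______
_X______
_X______
_X______
________
________
________

Derivation:
Segment 0: (1,3) -> (1,4)
Segment 1: (1,4) -> (1,6)
Segment 2: (1,6) -> (0,6)
Segment 3: (0,6) -> (-0,8)
Segment 4: (-0,8) -> (-0,9)
Segment 5: (-0,9) -> (2,9)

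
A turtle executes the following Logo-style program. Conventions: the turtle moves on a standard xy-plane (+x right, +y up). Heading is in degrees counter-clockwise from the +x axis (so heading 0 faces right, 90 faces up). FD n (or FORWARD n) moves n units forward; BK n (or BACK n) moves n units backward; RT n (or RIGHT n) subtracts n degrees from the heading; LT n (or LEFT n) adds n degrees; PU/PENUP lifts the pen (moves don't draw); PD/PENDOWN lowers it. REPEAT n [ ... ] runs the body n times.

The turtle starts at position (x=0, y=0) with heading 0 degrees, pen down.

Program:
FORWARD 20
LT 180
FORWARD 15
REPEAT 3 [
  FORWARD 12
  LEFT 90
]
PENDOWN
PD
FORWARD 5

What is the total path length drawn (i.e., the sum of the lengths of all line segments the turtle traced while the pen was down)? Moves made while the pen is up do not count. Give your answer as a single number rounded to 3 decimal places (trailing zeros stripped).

Answer: 76

Derivation:
Executing turtle program step by step:
Start: pos=(0,0), heading=0, pen down
FD 20: (0,0) -> (20,0) [heading=0, draw]
LT 180: heading 0 -> 180
FD 15: (20,0) -> (5,0) [heading=180, draw]
REPEAT 3 [
  -- iteration 1/3 --
  FD 12: (5,0) -> (-7,0) [heading=180, draw]
  LT 90: heading 180 -> 270
  -- iteration 2/3 --
  FD 12: (-7,0) -> (-7,-12) [heading=270, draw]
  LT 90: heading 270 -> 0
  -- iteration 3/3 --
  FD 12: (-7,-12) -> (5,-12) [heading=0, draw]
  LT 90: heading 0 -> 90
]
PD: pen down
PD: pen down
FD 5: (5,-12) -> (5,-7) [heading=90, draw]
Final: pos=(5,-7), heading=90, 6 segment(s) drawn

Segment lengths:
  seg 1: (0,0) -> (20,0), length = 20
  seg 2: (20,0) -> (5,0), length = 15
  seg 3: (5,0) -> (-7,0), length = 12
  seg 4: (-7,0) -> (-7,-12), length = 12
  seg 5: (-7,-12) -> (5,-12), length = 12
  seg 6: (5,-12) -> (5,-7), length = 5
Total = 76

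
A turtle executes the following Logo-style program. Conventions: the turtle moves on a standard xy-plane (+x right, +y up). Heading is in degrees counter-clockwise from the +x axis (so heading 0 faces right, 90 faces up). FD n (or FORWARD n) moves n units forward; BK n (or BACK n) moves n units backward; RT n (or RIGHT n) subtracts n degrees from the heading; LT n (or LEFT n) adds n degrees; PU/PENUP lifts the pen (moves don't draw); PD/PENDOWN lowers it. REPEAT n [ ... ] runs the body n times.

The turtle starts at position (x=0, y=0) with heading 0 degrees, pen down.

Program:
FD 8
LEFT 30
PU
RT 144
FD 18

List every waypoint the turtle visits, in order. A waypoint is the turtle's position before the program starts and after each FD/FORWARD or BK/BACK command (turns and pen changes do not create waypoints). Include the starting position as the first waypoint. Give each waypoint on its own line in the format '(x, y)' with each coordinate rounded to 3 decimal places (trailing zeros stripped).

Answer: (0, 0)
(8, 0)
(0.679, -16.444)

Derivation:
Executing turtle program step by step:
Start: pos=(0,0), heading=0, pen down
FD 8: (0,0) -> (8,0) [heading=0, draw]
LT 30: heading 0 -> 30
PU: pen up
RT 144: heading 30 -> 246
FD 18: (8,0) -> (0.679,-16.444) [heading=246, move]
Final: pos=(0.679,-16.444), heading=246, 1 segment(s) drawn
Waypoints (3 total):
(0, 0)
(8, 0)
(0.679, -16.444)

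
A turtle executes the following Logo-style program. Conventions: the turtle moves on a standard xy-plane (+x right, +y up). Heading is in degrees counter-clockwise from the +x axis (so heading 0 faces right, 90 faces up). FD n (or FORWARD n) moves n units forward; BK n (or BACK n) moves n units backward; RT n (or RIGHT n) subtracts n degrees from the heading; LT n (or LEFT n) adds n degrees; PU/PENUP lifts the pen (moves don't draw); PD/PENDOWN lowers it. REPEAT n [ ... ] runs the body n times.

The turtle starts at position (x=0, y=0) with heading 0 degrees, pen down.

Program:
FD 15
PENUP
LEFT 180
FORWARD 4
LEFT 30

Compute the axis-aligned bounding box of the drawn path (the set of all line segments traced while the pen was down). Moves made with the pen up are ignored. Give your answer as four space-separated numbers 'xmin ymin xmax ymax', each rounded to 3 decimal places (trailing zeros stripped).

Answer: 0 0 15 0

Derivation:
Executing turtle program step by step:
Start: pos=(0,0), heading=0, pen down
FD 15: (0,0) -> (15,0) [heading=0, draw]
PU: pen up
LT 180: heading 0 -> 180
FD 4: (15,0) -> (11,0) [heading=180, move]
LT 30: heading 180 -> 210
Final: pos=(11,0), heading=210, 1 segment(s) drawn

Segment endpoints: x in {0, 15}, y in {0}
xmin=0, ymin=0, xmax=15, ymax=0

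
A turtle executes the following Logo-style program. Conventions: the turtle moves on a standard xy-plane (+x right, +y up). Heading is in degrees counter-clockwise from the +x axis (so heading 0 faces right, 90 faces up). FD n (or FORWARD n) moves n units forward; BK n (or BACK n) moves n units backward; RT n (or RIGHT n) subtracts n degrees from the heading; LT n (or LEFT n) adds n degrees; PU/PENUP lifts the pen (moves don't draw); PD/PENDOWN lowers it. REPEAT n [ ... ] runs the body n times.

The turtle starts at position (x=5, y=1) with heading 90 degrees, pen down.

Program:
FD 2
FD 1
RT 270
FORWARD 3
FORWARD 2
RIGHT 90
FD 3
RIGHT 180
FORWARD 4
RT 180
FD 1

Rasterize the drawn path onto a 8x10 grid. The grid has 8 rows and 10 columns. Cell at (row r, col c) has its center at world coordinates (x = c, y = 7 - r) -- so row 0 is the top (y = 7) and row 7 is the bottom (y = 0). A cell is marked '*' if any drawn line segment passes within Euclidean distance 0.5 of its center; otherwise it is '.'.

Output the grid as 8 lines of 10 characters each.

Segment 0: (5,1) -> (5,3)
Segment 1: (5,3) -> (5,4)
Segment 2: (5,4) -> (2,4)
Segment 3: (2,4) -> (0,4)
Segment 4: (0,4) -> (-0,7)
Segment 5: (-0,7) -> (0,3)
Segment 6: (0,3) -> (0,4)

Answer: *.........
*.........
*.........
******....
*....*....
.....*....
.....*....
..........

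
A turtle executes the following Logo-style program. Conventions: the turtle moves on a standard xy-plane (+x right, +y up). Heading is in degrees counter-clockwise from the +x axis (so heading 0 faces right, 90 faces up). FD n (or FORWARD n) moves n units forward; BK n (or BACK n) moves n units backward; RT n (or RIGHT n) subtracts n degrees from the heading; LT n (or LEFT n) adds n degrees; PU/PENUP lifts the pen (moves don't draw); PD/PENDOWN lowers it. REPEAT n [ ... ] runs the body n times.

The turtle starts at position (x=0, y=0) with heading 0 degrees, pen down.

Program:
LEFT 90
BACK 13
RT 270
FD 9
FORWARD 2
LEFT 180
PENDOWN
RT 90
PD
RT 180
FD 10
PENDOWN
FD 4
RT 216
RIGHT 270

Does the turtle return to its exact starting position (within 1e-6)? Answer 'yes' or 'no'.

Answer: no

Derivation:
Executing turtle program step by step:
Start: pos=(0,0), heading=0, pen down
LT 90: heading 0 -> 90
BK 13: (0,0) -> (0,-13) [heading=90, draw]
RT 270: heading 90 -> 180
FD 9: (0,-13) -> (-9,-13) [heading=180, draw]
FD 2: (-9,-13) -> (-11,-13) [heading=180, draw]
LT 180: heading 180 -> 0
PD: pen down
RT 90: heading 0 -> 270
PD: pen down
RT 180: heading 270 -> 90
FD 10: (-11,-13) -> (-11,-3) [heading=90, draw]
PD: pen down
FD 4: (-11,-3) -> (-11,1) [heading=90, draw]
RT 216: heading 90 -> 234
RT 270: heading 234 -> 324
Final: pos=(-11,1), heading=324, 5 segment(s) drawn

Start position: (0, 0)
Final position: (-11, 1)
Distance = 11.045; >= 1e-6 -> NOT closed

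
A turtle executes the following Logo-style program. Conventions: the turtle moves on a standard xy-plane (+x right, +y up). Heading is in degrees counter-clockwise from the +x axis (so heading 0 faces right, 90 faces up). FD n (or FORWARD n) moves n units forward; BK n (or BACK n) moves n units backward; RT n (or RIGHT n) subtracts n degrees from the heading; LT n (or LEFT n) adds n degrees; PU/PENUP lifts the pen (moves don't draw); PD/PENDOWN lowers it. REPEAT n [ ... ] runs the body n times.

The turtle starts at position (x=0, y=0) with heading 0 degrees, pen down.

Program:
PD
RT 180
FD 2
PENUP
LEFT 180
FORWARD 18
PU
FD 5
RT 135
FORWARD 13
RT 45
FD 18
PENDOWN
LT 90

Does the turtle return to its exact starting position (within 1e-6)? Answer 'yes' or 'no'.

Executing turtle program step by step:
Start: pos=(0,0), heading=0, pen down
PD: pen down
RT 180: heading 0 -> 180
FD 2: (0,0) -> (-2,0) [heading=180, draw]
PU: pen up
LT 180: heading 180 -> 0
FD 18: (-2,0) -> (16,0) [heading=0, move]
PU: pen up
FD 5: (16,0) -> (21,0) [heading=0, move]
RT 135: heading 0 -> 225
FD 13: (21,0) -> (11.808,-9.192) [heading=225, move]
RT 45: heading 225 -> 180
FD 18: (11.808,-9.192) -> (-6.192,-9.192) [heading=180, move]
PD: pen down
LT 90: heading 180 -> 270
Final: pos=(-6.192,-9.192), heading=270, 1 segment(s) drawn

Start position: (0, 0)
Final position: (-6.192, -9.192)
Distance = 11.084; >= 1e-6 -> NOT closed

Answer: no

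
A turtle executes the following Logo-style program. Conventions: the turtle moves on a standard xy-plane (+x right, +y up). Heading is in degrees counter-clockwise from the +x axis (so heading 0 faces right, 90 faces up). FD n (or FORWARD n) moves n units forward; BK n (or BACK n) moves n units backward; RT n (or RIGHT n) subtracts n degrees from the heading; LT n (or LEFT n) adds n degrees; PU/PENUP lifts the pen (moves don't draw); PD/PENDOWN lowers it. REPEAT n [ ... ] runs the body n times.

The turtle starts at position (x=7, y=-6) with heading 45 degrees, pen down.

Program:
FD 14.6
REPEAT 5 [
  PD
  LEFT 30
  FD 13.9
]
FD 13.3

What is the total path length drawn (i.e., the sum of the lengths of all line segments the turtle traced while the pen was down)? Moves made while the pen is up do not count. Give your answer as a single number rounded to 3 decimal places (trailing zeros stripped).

Answer: 97.4

Derivation:
Executing turtle program step by step:
Start: pos=(7,-6), heading=45, pen down
FD 14.6: (7,-6) -> (17.324,4.324) [heading=45, draw]
REPEAT 5 [
  -- iteration 1/5 --
  PD: pen down
  LT 30: heading 45 -> 75
  FD 13.9: (17.324,4.324) -> (20.921,17.75) [heading=75, draw]
  -- iteration 2/5 --
  PD: pen down
  LT 30: heading 75 -> 105
  FD 13.9: (20.921,17.75) -> (17.324,31.176) [heading=105, draw]
  -- iteration 3/5 --
  PD: pen down
  LT 30: heading 105 -> 135
  FD 13.9: (17.324,31.176) -> (7.495,41.005) [heading=135, draw]
  -- iteration 4/5 --
  PD: pen down
  LT 30: heading 135 -> 165
  FD 13.9: (7.495,41.005) -> (-5.931,44.603) [heading=165, draw]
  -- iteration 5/5 --
  PD: pen down
  LT 30: heading 165 -> 195
  FD 13.9: (-5.931,44.603) -> (-19.358,41.005) [heading=195, draw]
]
FD 13.3: (-19.358,41.005) -> (-32.205,37.563) [heading=195, draw]
Final: pos=(-32.205,37.563), heading=195, 7 segment(s) drawn

Segment lengths:
  seg 1: (7,-6) -> (17.324,4.324), length = 14.6
  seg 2: (17.324,4.324) -> (20.921,17.75), length = 13.9
  seg 3: (20.921,17.75) -> (17.324,31.176), length = 13.9
  seg 4: (17.324,31.176) -> (7.495,41.005), length = 13.9
  seg 5: (7.495,41.005) -> (-5.931,44.603), length = 13.9
  seg 6: (-5.931,44.603) -> (-19.358,41.005), length = 13.9
  seg 7: (-19.358,41.005) -> (-32.205,37.563), length = 13.3
Total = 97.4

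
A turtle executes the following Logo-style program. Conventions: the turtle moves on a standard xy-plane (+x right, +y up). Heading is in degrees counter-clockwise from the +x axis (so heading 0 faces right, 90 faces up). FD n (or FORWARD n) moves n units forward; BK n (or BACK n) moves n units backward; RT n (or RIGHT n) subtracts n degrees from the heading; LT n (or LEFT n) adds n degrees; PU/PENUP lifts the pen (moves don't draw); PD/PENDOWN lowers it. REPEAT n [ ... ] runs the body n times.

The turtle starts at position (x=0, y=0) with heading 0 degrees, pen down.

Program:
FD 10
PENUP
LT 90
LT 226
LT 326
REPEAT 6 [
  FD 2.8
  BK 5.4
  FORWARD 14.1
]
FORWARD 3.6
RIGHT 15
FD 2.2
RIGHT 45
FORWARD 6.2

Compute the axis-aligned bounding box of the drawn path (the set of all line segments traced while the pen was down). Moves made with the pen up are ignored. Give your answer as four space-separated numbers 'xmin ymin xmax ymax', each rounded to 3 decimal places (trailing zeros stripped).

Executing turtle program step by step:
Start: pos=(0,0), heading=0, pen down
FD 10: (0,0) -> (10,0) [heading=0, draw]
PU: pen up
LT 90: heading 0 -> 90
LT 226: heading 90 -> 316
LT 326: heading 316 -> 282
REPEAT 6 [
  -- iteration 1/6 --
  FD 2.8: (10,0) -> (10.582,-2.739) [heading=282, move]
  BK 5.4: (10.582,-2.739) -> (9.459,2.543) [heading=282, move]
  FD 14.1: (9.459,2.543) -> (12.391,-11.249) [heading=282, move]
  -- iteration 2/6 --
  FD 2.8: (12.391,-11.249) -> (12.973,-13.988) [heading=282, move]
  BK 5.4: (12.973,-13.988) -> (11.85,-8.706) [heading=282, move]
  FD 14.1: (11.85,-8.706) -> (14.782,-22.497) [heading=282, move]
  -- iteration 3/6 --
  FD 2.8: (14.782,-22.497) -> (15.364,-25.236) [heading=282, move]
  BK 5.4: (15.364,-25.236) -> (14.241,-19.954) [heading=282, move]
  FD 14.1: (14.241,-19.954) -> (17.173,-33.746) [heading=282, move]
  -- iteration 4/6 --
  FD 2.8: (17.173,-33.746) -> (17.755,-36.485) [heading=282, move]
  BK 5.4: (17.755,-36.485) -> (16.632,-31.203) [heading=282, move]
  FD 14.1: (16.632,-31.203) -> (19.564,-44.995) [heading=282, move]
  -- iteration 5/6 --
  FD 2.8: (19.564,-44.995) -> (20.146,-47.734) [heading=282, move]
  BK 5.4: (20.146,-47.734) -> (19.023,-42.452) [heading=282, move]
  FD 14.1: (19.023,-42.452) -> (21.955,-56.243) [heading=282, move]
  -- iteration 6/6 --
  FD 2.8: (21.955,-56.243) -> (22.537,-58.982) [heading=282, move]
  BK 5.4: (22.537,-58.982) -> (21.414,-53.7) [heading=282, move]
  FD 14.1: (21.414,-53.7) -> (24.346,-67.492) [heading=282, move]
]
FD 3.6: (24.346,-67.492) -> (25.094,-71.014) [heading=282, move]
RT 15: heading 282 -> 267
FD 2.2: (25.094,-71.014) -> (24.979,-73.211) [heading=267, move]
RT 45: heading 267 -> 222
FD 6.2: (24.979,-73.211) -> (20.372,-77.359) [heading=222, move]
Final: pos=(20.372,-77.359), heading=222, 1 segment(s) drawn

Segment endpoints: x in {0, 10}, y in {0}
xmin=0, ymin=0, xmax=10, ymax=0

Answer: 0 0 10 0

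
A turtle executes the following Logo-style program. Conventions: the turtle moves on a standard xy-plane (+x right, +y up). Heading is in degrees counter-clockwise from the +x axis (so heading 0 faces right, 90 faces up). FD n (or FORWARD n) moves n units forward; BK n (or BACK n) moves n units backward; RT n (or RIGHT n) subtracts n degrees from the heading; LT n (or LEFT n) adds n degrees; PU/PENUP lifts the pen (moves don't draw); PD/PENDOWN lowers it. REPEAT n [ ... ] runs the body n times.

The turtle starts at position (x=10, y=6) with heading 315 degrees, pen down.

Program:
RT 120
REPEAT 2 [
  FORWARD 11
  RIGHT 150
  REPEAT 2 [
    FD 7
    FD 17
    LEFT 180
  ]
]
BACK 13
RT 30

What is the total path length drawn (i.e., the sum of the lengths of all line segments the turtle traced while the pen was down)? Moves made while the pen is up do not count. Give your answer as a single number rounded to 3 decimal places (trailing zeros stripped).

Executing turtle program step by step:
Start: pos=(10,6), heading=315, pen down
RT 120: heading 315 -> 195
REPEAT 2 [
  -- iteration 1/2 --
  FD 11: (10,6) -> (-0.625,3.153) [heading=195, draw]
  RT 150: heading 195 -> 45
  REPEAT 2 [
    -- iteration 1/2 --
    FD 7: (-0.625,3.153) -> (4.325,8.103) [heading=45, draw]
    FD 17: (4.325,8.103) -> (16.345,20.124) [heading=45, draw]
    LT 180: heading 45 -> 225
    -- iteration 2/2 --
    FD 7: (16.345,20.124) -> (11.396,15.174) [heading=225, draw]
    FD 17: (11.396,15.174) -> (-0.625,3.153) [heading=225, draw]
    LT 180: heading 225 -> 45
  ]
  -- iteration 2/2 --
  FD 11: (-0.625,3.153) -> (7.153,10.931) [heading=45, draw]
  RT 150: heading 45 -> 255
  REPEAT 2 [
    -- iteration 1/2 --
    FD 7: (7.153,10.931) -> (5.341,4.17) [heading=255, draw]
    FD 17: (5.341,4.17) -> (0.941,-12.251) [heading=255, draw]
    LT 180: heading 255 -> 75
    -- iteration 2/2 --
    FD 7: (0.941,-12.251) -> (2.753,-5.49) [heading=75, draw]
    FD 17: (2.753,-5.49) -> (7.153,10.931) [heading=75, draw]
    LT 180: heading 75 -> 255
  ]
]
BK 13: (7.153,10.931) -> (10.518,23.488) [heading=255, draw]
RT 30: heading 255 -> 225
Final: pos=(10.518,23.488), heading=225, 11 segment(s) drawn

Segment lengths:
  seg 1: (10,6) -> (-0.625,3.153), length = 11
  seg 2: (-0.625,3.153) -> (4.325,8.103), length = 7
  seg 3: (4.325,8.103) -> (16.345,20.124), length = 17
  seg 4: (16.345,20.124) -> (11.396,15.174), length = 7
  seg 5: (11.396,15.174) -> (-0.625,3.153), length = 17
  seg 6: (-0.625,3.153) -> (7.153,10.931), length = 11
  seg 7: (7.153,10.931) -> (5.341,4.17), length = 7
  seg 8: (5.341,4.17) -> (0.941,-12.251), length = 17
  seg 9: (0.941,-12.251) -> (2.753,-5.49), length = 7
  seg 10: (2.753,-5.49) -> (7.153,10.931), length = 17
  seg 11: (7.153,10.931) -> (10.518,23.488), length = 13
Total = 131

Answer: 131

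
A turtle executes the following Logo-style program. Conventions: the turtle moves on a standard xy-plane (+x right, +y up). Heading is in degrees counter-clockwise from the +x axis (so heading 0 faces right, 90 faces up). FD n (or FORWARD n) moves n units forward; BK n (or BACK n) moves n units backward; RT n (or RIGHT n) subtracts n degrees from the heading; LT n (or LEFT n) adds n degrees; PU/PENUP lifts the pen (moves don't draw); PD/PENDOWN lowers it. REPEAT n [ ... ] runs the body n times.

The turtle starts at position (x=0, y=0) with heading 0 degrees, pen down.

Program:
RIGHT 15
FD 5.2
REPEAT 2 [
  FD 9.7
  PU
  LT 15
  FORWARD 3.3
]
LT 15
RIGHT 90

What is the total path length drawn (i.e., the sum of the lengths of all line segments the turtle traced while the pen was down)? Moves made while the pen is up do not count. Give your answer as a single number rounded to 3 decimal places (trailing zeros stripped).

Answer: 14.9

Derivation:
Executing turtle program step by step:
Start: pos=(0,0), heading=0, pen down
RT 15: heading 0 -> 345
FD 5.2: (0,0) -> (5.023,-1.346) [heading=345, draw]
REPEAT 2 [
  -- iteration 1/2 --
  FD 9.7: (5.023,-1.346) -> (14.392,-3.856) [heading=345, draw]
  PU: pen up
  LT 15: heading 345 -> 0
  FD 3.3: (14.392,-3.856) -> (17.692,-3.856) [heading=0, move]
  -- iteration 2/2 --
  FD 9.7: (17.692,-3.856) -> (27.392,-3.856) [heading=0, move]
  PU: pen up
  LT 15: heading 0 -> 15
  FD 3.3: (27.392,-3.856) -> (30.58,-3.002) [heading=15, move]
]
LT 15: heading 15 -> 30
RT 90: heading 30 -> 300
Final: pos=(30.58,-3.002), heading=300, 2 segment(s) drawn

Segment lengths:
  seg 1: (0,0) -> (5.023,-1.346), length = 5.2
  seg 2: (5.023,-1.346) -> (14.392,-3.856), length = 9.7
Total = 14.9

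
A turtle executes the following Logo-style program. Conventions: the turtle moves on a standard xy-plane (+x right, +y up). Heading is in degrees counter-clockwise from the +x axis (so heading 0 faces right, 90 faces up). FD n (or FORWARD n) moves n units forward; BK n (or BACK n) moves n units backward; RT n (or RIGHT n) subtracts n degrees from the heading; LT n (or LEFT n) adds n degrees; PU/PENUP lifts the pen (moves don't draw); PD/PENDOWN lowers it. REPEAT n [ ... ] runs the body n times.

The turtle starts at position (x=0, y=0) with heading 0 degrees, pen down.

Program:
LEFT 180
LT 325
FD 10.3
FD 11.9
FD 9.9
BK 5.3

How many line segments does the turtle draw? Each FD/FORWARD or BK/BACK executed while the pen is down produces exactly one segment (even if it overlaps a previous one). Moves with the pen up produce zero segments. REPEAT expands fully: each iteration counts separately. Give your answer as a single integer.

Executing turtle program step by step:
Start: pos=(0,0), heading=0, pen down
LT 180: heading 0 -> 180
LT 325: heading 180 -> 145
FD 10.3: (0,0) -> (-8.437,5.908) [heading=145, draw]
FD 11.9: (-8.437,5.908) -> (-18.185,12.733) [heading=145, draw]
FD 9.9: (-18.185,12.733) -> (-26.295,18.412) [heading=145, draw]
BK 5.3: (-26.295,18.412) -> (-21.953,15.372) [heading=145, draw]
Final: pos=(-21.953,15.372), heading=145, 4 segment(s) drawn
Segments drawn: 4

Answer: 4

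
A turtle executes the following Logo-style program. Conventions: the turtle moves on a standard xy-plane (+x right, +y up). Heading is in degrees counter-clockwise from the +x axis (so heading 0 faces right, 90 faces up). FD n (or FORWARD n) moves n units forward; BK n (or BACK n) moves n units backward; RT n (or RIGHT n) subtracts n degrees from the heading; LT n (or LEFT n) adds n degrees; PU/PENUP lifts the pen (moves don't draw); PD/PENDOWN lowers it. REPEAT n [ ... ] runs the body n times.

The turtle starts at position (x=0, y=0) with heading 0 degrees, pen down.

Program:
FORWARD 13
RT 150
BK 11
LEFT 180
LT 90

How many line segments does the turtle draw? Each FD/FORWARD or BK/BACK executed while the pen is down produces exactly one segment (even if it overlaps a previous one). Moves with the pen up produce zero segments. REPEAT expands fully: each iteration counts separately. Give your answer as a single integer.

Executing turtle program step by step:
Start: pos=(0,0), heading=0, pen down
FD 13: (0,0) -> (13,0) [heading=0, draw]
RT 150: heading 0 -> 210
BK 11: (13,0) -> (22.526,5.5) [heading=210, draw]
LT 180: heading 210 -> 30
LT 90: heading 30 -> 120
Final: pos=(22.526,5.5), heading=120, 2 segment(s) drawn
Segments drawn: 2

Answer: 2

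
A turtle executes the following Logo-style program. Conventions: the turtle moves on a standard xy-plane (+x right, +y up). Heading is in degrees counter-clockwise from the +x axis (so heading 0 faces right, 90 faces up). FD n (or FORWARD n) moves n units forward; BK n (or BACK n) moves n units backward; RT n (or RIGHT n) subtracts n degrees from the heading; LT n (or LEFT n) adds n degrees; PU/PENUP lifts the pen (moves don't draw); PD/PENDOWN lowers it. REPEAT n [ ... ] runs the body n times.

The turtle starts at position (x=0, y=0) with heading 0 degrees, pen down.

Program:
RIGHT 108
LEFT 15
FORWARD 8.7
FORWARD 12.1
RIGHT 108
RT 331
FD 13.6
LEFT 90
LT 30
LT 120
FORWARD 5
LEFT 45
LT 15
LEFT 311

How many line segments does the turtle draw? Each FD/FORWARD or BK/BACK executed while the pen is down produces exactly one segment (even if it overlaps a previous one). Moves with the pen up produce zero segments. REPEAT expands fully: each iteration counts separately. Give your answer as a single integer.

Executing turtle program step by step:
Start: pos=(0,0), heading=0, pen down
RT 108: heading 0 -> 252
LT 15: heading 252 -> 267
FD 8.7: (0,0) -> (-0.455,-8.688) [heading=267, draw]
FD 12.1: (-0.455,-8.688) -> (-1.089,-20.771) [heading=267, draw]
RT 108: heading 267 -> 159
RT 331: heading 159 -> 188
FD 13.6: (-1.089,-20.771) -> (-14.556,-22.664) [heading=188, draw]
LT 90: heading 188 -> 278
LT 30: heading 278 -> 308
LT 120: heading 308 -> 68
FD 5: (-14.556,-22.664) -> (-12.683,-18.028) [heading=68, draw]
LT 45: heading 68 -> 113
LT 15: heading 113 -> 128
LT 311: heading 128 -> 79
Final: pos=(-12.683,-18.028), heading=79, 4 segment(s) drawn
Segments drawn: 4

Answer: 4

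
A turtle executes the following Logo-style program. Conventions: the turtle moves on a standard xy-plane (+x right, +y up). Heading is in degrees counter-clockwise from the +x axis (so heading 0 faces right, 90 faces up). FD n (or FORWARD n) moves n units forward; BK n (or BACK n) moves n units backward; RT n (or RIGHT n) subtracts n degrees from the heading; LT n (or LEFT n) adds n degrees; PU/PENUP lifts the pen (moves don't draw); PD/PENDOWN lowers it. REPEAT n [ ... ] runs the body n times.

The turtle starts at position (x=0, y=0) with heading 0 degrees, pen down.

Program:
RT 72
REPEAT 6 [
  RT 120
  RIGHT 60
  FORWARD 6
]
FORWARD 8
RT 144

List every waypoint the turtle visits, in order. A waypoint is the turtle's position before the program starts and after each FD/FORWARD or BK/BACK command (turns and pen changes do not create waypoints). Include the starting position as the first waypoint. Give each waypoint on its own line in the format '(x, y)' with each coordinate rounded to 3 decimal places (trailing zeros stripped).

Executing turtle program step by step:
Start: pos=(0,0), heading=0, pen down
RT 72: heading 0 -> 288
REPEAT 6 [
  -- iteration 1/6 --
  RT 120: heading 288 -> 168
  RT 60: heading 168 -> 108
  FD 6: (0,0) -> (-1.854,5.706) [heading=108, draw]
  -- iteration 2/6 --
  RT 120: heading 108 -> 348
  RT 60: heading 348 -> 288
  FD 6: (-1.854,5.706) -> (0,0) [heading=288, draw]
  -- iteration 3/6 --
  RT 120: heading 288 -> 168
  RT 60: heading 168 -> 108
  FD 6: (0,0) -> (-1.854,5.706) [heading=108, draw]
  -- iteration 4/6 --
  RT 120: heading 108 -> 348
  RT 60: heading 348 -> 288
  FD 6: (-1.854,5.706) -> (0,0) [heading=288, draw]
  -- iteration 5/6 --
  RT 120: heading 288 -> 168
  RT 60: heading 168 -> 108
  FD 6: (0,0) -> (-1.854,5.706) [heading=108, draw]
  -- iteration 6/6 --
  RT 120: heading 108 -> 348
  RT 60: heading 348 -> 288
  FD 6: (-1.854,5.706) -> (0,0) [heading=288, draw]
]
FD 8: (0,0) -> (2.472,-7.608) [heading=288, draw]
RT 144: heading 288 -> 144
Final: pos=(2.472,-7.608), heading=144, 7 segment(s) drawn
Waypoints (8 total):
(0, 0)
(-1.854, 5.706)
(0, 0)
(-1.854, 5.706)
(0, 0)
(-1.854, 5.706)
(0, 0)
(2.472, -7.608)

Answer: (0, 0)
(-1.854, 5.706)
(0, 0)
(-1.854, 5.706)
(0, 0)
(-1.854, 5.706)
(0, 0)
(2.472, -7.608)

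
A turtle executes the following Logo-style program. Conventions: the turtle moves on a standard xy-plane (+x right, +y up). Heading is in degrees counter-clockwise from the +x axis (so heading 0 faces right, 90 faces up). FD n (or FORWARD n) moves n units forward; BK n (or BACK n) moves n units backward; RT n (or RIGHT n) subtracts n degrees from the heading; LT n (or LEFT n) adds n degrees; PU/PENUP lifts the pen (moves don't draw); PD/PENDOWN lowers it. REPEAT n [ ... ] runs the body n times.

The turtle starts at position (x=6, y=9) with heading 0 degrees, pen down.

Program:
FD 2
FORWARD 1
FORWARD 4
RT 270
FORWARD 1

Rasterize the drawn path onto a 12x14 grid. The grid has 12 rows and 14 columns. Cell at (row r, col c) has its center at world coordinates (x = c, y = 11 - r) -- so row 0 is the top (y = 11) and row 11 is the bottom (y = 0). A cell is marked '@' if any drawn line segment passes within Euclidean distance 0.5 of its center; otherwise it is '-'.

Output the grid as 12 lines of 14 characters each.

Answer: --------------
-------------@
------@@@@@@@@
--------------
--------------
--------------
--------------
--------------
--------------
--------------
--------------
--------------

Derivation:
Segment 0: (6,9) -> (8,9)
Segment 1: (8,9) -> (9,9)
Segment 2: (9,9) -> (13,9)
Segment 3: (13,9) -> (13,10)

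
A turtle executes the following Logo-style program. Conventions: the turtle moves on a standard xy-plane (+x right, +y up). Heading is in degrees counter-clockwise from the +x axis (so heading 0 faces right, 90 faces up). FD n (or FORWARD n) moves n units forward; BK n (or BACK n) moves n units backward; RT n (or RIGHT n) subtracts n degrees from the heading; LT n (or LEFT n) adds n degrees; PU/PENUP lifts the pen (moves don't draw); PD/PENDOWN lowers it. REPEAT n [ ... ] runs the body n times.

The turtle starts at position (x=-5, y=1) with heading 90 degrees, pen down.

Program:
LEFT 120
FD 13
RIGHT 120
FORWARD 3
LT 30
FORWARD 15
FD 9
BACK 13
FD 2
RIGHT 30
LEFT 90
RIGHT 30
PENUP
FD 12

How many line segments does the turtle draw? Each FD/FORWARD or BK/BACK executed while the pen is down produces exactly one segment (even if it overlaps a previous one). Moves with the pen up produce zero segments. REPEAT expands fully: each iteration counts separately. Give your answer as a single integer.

Answer: 6

Derivation:
Executing turtle program step by step:
Start: pos=(-5,1), heading=90, pen down
LT 120: heading 90 -> 210
FD 13: (-5,1) -> (-16.258,-5.5) [heading=210, draw]
RT 120: heading 210 -> 90
FD 3: (-16.258,-5.5) -> (-16.258,-2.5) [heading=90, draw]
LT 30: heading 90 -> 120
FD 15: (-16.258,-2.5) -> (-23.758,10.49) [heading=120, draw]
FD 9: (-23.758,10.49) -> (-28.258,18.285) [heading=120, draw]
BK 13: (-28.258,18.285) -> (-21.758,7.026) [heading=120, draw]
FD 2: (-21.758,7.026) -> (-22.758,8.758) [heading=120, draw]
RT 30: heading 120 -> 90
LT 90: heading 90 -> 180
RT 30: heading 180 -> 150
PU: pen up
FD 12: (-22.758,8.758) -> (-33.151,14.758) [heading=150, move]
Final: pos=(-33.151,14.758), heading=150, 6 segment(s) drawn
Segments drawn: 6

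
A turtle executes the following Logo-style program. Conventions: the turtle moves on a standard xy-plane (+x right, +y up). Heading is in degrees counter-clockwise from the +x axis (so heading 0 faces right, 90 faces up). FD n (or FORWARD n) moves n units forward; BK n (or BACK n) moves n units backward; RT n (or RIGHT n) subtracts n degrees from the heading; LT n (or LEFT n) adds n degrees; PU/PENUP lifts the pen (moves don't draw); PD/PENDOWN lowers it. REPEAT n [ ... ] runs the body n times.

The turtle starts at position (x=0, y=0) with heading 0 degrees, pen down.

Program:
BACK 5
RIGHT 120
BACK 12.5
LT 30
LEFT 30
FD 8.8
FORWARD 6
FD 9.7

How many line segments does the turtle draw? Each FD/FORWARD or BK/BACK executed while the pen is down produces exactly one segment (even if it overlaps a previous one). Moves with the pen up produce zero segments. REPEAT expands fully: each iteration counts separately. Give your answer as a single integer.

Executing turtle program step by step:
Start: pos=(0,0), heading=0, pen down
BK 5: (0,0) -> (-5,0) [heading=0, draw]
RT 120: heading 0 -> 240
BK 12.5: (-5,0) -> (1.25,10.825) [heading=240, draw]
LT 30: heading 240 -> 270
LT 30: heading 270 -> 300
FD 8.8: (1.25,10.825) -> (5.65,3.204) [heading=300, draw]
FD 6: (5.65,3.204) -> (8.65,-1.992) [heading=300, draw]
FD 9.7: (8.65,-1.992) -> (13.5,-10.392) [heading=300, draw]
Final: pos=(13.5,-10.392), heading=300, 5 segment(s) drawn
Segments drawn: 5

Answer: 5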